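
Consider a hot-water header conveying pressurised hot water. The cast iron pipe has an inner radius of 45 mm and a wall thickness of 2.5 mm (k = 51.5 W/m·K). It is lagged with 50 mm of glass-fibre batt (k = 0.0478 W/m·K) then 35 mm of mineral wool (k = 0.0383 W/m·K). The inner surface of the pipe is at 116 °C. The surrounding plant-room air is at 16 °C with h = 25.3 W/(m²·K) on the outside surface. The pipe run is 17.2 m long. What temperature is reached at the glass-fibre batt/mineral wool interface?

Radial resistances (cylindrical: R_cond = ln(r_o/r_i)/(2πkL), R_conv = 1/(h·2πrL)):
R_cast iron pipe wall = ln(47.5/45)/(2π×51.5×17.2) = 9.714×10^-6 K/W
R_glass-fibre batt = ln(97.5/47.5)/(2π×0.0478×17.2) = 0.1392 K/W
R_mineral wool = ln(132.5/97.5)/(2π×0.0383×17.2) = 0.07411 K/W
R_outer film = 1/(h_o·2πr_oL) = 1/(25.3×2π×0.1325×17.2) = 0.00276 K/W
R_total = 0.2161 K/W
Q = ΔT/R_total = 100/0.2161
Q = 463 W
T_interface = T_inner − Q·ΣR(inner→interface) = 116 − 463×0.1392

T ≈ 51.6 °C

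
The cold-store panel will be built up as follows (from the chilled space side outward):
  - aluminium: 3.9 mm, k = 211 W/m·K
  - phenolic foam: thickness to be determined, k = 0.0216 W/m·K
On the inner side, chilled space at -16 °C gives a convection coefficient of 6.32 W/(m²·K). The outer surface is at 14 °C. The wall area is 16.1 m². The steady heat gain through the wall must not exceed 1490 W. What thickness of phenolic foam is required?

L ≈ 3.58 mm

Series thermal resistances:
R_inner film = 1/(h_i·A) = 1/(6.32×16.1) = 0.009828 K/W
R_aluminium = L/(kA) = 0.0039/(211×16.1) = 1.148×10^-6 K/W
Sum of the known resistances R_other = 0.009829 K/W
Required total resistance R_tot = ΔT/Q_allow = 30/1490 = 0.02013 K/W
R_phenolic foam = R_tot − R_other = 0.01031 K/W
L = R·k·A = 0.01031×0.0216×16.1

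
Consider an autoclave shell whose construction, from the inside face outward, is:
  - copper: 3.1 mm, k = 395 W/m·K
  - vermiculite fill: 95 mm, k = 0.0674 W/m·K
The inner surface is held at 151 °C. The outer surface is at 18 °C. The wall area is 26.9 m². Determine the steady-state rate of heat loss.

Series thermal resistances:
R_copper = L/(kA) = 0.0031/(395×26.9) = 2.918×10^-7 K/W
R_vermiculite fill = L/(kA) = 0.095/(0.0674×26.9) = 0.0524 K/W
R_total = 0.0524 K/W
Q = ΔT / R_total = 133 / 0.0524

Q ≈ 2540 W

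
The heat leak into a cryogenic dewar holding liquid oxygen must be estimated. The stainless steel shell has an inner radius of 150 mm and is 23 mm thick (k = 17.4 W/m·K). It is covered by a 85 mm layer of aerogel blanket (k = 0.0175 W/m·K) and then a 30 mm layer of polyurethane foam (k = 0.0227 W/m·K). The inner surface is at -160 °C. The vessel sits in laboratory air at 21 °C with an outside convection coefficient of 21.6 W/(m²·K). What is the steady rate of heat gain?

Q ≈ 17.9 W

Spherical conduction: R = (1/r_in − 1/r_out)/(4πk) per layer; series-sum.
R_stainless steel shell = (1/0.15 − 1/0.173)/(4π×17.4) = 0.004054 K/W
R_aerogel blanket = (1/0.173 − 1/0.258)/(4π×0.0175) = 8.66 K/W
R_polyurethane foam = (1/0.258 − 1/0.288)/(4π×0.0227) = 1.415 K/W
R_outer film = 1/(h·4πr_o²) = 1/(21.6×4π×0.288²) = 0.04442 K/W
R_total = 10.12 K/W
Q = ΔT/R_total = 181/10.12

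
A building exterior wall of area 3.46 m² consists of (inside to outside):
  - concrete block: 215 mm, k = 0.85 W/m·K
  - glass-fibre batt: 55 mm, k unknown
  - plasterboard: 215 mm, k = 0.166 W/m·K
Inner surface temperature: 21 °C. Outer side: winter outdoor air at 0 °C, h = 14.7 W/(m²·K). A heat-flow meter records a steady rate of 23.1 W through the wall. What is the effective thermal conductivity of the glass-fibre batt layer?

Series thermal resistances:
R_concrete block = L/(kA) = 0.215/(0.85×3.46) = 0.0731 K/W
R_plasterboard = L/(kA) = 0.215/(0.166×3.46) = 0.3743 K/W
R_outer film = 1/(h_o·A) = 1/(14.7×3.46) = 0.01966 K/W
Sum of known resistances R_other = 0.4671 K/W
Total R = ΔT/Q = 21/23.1 = 0.9091 K/W
R_glass-fibre batt = R_total − R_other = 0.442 K/W
k = L/(R·A) = 0.055/(0.442×3.46)

k ≈ 0.036 W/(m·K)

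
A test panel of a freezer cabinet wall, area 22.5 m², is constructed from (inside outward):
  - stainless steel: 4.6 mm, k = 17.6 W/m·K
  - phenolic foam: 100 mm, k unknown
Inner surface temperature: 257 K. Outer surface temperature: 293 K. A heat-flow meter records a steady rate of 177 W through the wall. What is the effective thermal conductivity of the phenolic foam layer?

k ≈ 0.0219 W/(m·K)

Treating each layer as a thermal resistance in series:
R_stainless steel = L/(kA) = 0.0046/(17.6×22.5) = 1.162×10^-5 K/W
Sum of known resistances R_other = 1.162×10^-5 K/W
Total R = ΔT/Q = 36/177 = 0.2034 K/W
R_phenolic foam = R_total − R_other = 0.2034 K/W
k = L/(R·A) = 0.1/(0.2034×22.5)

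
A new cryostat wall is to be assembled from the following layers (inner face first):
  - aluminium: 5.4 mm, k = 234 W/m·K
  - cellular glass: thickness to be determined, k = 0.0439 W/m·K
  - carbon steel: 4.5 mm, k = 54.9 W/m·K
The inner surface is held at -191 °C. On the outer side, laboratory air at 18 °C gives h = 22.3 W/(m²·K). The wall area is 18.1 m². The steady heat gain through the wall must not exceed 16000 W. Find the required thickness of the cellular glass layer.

L ≈ 8.41 mm

Model the wall as resistances in series:
R_aluminium = L/(kA) = 0.0054/(234×18.1) = 1.275×10^-6 K/W
R_carbon steel = L/(kA) = 0.0045/(54.9×18.1) = 4.529×10^-6 K/W
R_outer film = 1/(h_o·A) = 1/(22.3×18.1) = 0.002478 K/W
Sum of the known resistances R_other = 0.002483 K/W
Required total resistance R_tot = ΔT/Q_allow = 209/16000 = 0.01306 K/W
R_cellular glass = R_tot − R_other = 0.01058 K/W
L = R·k·A = 0.01058×0.0439×18.1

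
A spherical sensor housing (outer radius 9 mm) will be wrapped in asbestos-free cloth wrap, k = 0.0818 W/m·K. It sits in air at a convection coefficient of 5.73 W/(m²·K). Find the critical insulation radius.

r_cr ≈ 28.6 mm

For a sphere r_cr = 2k/h = 2×0.0818/5.73
r_cr = 28.6 mm; since the bare radius (9 mm) is below r_cr, adding a thin layer of insulation will *increase* heat loss.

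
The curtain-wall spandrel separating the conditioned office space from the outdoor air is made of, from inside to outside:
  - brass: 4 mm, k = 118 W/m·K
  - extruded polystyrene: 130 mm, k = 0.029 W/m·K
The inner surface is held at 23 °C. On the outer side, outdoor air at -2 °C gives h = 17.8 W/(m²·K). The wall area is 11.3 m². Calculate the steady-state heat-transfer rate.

Model the wall as resistances in series:
R_brass = L/(kA) = 0.004/(118×11.3) = 3×10^-6 K/W
R_extruded polystyrene = L/(kA) = 0.13/(0.029×11.3) = 0.3967 K/W
R_outer film = 1/(h_o·A) = 1/(17.8×11.3) = 0.004972 K/W
R_total = 0.4017 K/W
Q = ΔT / R_total = 25 / 0.4017

Q ≈ 62.2 W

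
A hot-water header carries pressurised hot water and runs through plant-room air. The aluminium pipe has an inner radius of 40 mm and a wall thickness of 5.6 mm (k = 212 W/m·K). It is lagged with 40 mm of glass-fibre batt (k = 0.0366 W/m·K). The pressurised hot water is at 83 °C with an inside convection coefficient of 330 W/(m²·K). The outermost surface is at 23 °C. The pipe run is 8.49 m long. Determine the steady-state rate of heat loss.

Cylindrical conduction, so R = ln(r₂/r₁)/(2πkL) per layer, in series:
R_inner film = 1/(h_i·2πr₁L) = 1/(330×2π×0.04×8.49) = 0.00142 K/W
R_aluminium pipe wall = ln(45.6/40)/(2π×212×8.49) = 1.159×10^-5 K/W
R_glass-fibre batt = ln(85.6/45.6)/(2π×0.0366×8.49) = 0.3226 K/W
R_total = 0.324 K/W
Q = ΔT/R_total = 60/0.324

Q ≈ 185 W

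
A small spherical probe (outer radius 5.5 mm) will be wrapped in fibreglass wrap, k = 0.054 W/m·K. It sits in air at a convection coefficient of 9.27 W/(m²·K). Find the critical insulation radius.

r_cr ≈ 11.7 mm

For a sphere r_cr = 2k/h = 2×0.054/9.27
r_cr = 11.7 mm; since the bare radius (5.5 mm) is below r_cr, adding a thin layer of insulation will *increase* heat loss.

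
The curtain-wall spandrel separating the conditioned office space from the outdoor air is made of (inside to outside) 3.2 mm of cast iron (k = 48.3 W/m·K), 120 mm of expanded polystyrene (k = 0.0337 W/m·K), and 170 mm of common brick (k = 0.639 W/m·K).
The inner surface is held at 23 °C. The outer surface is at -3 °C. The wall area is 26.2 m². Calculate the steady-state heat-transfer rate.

Q ≈ 178 W

Thermal resistances in series:
R_cast iron = L/(kA) = 0.0032/(48.3×26.2) = 2.529×10^-6 K/W
R_expanded polystyrene = L/(kA) = 0.12/(0.0337×26.2) = 0.1359 K/W
R_common brick = L/(kA) = 0.17/(0.639×26.2) = 0.01015 K/W
R_total = 0.1461 K/W
Q = ΔT / R_total = 26 / 0.1461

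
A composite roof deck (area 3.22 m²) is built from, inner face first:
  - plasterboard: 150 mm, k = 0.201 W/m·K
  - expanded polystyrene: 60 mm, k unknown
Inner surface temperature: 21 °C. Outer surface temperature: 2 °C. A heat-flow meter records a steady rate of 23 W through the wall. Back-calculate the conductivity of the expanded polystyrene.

Thermal resistances in series:
R_plasterboard = L/(kA) = 0.15/(0.201×3.22) = 0.2318 K/W
Sum of known resistances R_other = 0.2318 K/W
Total R = ΔT/Q = 19/23 = 0.8261 K/W
R_expanded polystyrene = R_total − R_other = 0.5943 K/W
k = L/(R·A) = 0.06/(0.5943×3.22)

k ≈ 0.0314 W/(m·K)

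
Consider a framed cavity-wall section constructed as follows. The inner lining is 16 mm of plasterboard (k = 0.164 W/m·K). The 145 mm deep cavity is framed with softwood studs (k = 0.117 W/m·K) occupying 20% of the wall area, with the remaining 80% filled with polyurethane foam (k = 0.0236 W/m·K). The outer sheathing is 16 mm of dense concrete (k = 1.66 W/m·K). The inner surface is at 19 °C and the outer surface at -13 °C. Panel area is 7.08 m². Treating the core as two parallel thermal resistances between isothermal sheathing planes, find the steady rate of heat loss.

Sheathing layers in series; stud and cavity paths in parallel between them.
R_inner = 0.016/(0.164×7.08) = 0.01378 K/W
R_stud  = 0.145/(0.117×0.2×7.08) = 0.8752 K/W
R_cav   = 0.145/(0.0236×0.8×7.08) = 1.085 K/W
1/R_core = 1/R_stud + 1/R_cav → R_core = 0.4844 K/W
R_outer = 0.016/(1.66×7.08) = 0.001361 K/W
R_total = 0.4995 K/W
Q = ΔT/R_total = 32/0.4995

Q ≈ 64.1 W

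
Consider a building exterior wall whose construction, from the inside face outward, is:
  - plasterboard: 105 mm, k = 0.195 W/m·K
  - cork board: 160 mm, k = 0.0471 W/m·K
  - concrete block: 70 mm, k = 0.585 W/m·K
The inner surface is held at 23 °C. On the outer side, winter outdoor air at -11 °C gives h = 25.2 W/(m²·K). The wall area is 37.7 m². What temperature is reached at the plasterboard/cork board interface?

T ≈ 18.5 °C

Treating each layer as a thermal resistance in series:
R_plasterboard = L/(kA) = 0.105/(0.195×37.7) = 0.01428 K/W
R_cork board = L/(kA) = 0.16/(0.0471×37.7) = 0.09011 K/W
R_concrete block = L/(kA) = 0.07/(0.585×37.7) = 0.003174 K/W
R_outer film = 1/(h_o·A) = 1/(25.2×37.7) = 0.001053 K/W
R_total = 0.1086 K/W;  Q = ΔT/R_total = 34/0.1086 = 313 W
T_interface = T_inner − Q·ΣR(inner→interface) = 23 − 313×0.01428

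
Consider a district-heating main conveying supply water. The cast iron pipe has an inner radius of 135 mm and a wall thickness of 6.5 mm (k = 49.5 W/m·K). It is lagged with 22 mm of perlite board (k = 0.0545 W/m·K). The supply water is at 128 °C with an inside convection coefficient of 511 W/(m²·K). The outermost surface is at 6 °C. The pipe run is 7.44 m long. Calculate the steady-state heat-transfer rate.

Q ≈ 2140 W

Cylindrical conduction, so R = ln(r₂/r₁)/(2πkL) per layer, in series:
R_inner film = 1/(h_i·2πr₁L) = 1/(511×2π×0.135×7.44) = 3.101×10^-4 K/W
R_cast iron pipe wall = ln(141.5/135)/(2π×49.5×7.44) = 2.032×10^-5 K/W
R_perlite board = ln(163.5/141.5)/(2π×0.0545×7.44) = 0.05672 K/W
R_total = 0.05705 K/W
Q = ΔT/R_total = 122/0.05705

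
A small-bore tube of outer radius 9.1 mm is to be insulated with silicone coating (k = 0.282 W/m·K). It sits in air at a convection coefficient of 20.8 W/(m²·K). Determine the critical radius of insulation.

For a cylinder r_cr = k/h = 0.282/20.8
r_cr = 13.6 mm; since the bare radius (9.1 mm) is below r_cr, adding a thin layer of insulation will *increase* heat loss.

r_cr ≈ 13.6 mm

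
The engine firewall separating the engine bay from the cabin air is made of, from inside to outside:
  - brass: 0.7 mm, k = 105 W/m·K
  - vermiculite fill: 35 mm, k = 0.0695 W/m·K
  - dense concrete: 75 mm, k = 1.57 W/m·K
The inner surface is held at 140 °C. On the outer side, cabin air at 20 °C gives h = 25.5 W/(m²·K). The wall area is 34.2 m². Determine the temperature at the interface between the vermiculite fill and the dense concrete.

T ≈ 37.7 °C

Thermal resistances in series:
R_brass = L/(kA) = 0.0007/(105×34.2) = 1.949×10^-7 K/W
R_vermiculite fill = L/(kA) = 0.035/(0.0695×34.2) = 0.01473 K/W
R_dense concrete = L/(kA) = 0.075/(1.57×34.2) = 0.001397 K/W
R_outer film = 1/(h_o·A) = 1/(25.5×34.2) = 0.001147 K/W
R_total = 0.01727 K/W;  Q = ΔT/R_total = 120/0.01727 = 6949 W
T_interface = T_inner − Q·ΣR(inner→interface) = 140 − 6950×0.01473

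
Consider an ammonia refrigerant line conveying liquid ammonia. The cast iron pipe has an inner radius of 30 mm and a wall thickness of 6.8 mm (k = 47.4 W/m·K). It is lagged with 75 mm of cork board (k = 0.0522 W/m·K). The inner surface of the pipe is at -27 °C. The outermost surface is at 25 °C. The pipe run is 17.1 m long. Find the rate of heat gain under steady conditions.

Q ≈ 262 W

Cylindrical conduction, so R = ln(r₂/r₁)/(2πkL) per layer, in series:
R_cast iron pipe wall = ln(36.8/30)/(2π×47.4×17.1) = 4.012×10^-5 K/W
R_cork board = ln(111.8/36.8)/(2π×0.0522×17.1) = 0.1981 K/W
R_total = 0.1982 K/W
Q = ΔT/R_total = 52/0.1982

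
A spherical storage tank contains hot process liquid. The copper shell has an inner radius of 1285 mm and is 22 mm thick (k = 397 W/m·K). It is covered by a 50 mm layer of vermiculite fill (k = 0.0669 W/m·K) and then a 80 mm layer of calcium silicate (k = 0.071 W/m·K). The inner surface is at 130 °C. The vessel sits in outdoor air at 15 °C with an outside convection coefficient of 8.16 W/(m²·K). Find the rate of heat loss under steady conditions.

Each spherical layer contributes R = (1/r_i − 1/r_o)/(4πk):
R_copper shell = (1/1.285 − 1/1.307)/(4π×397) = 2.626×10^-6 K/W
R_vermiculite fill = (1/1.307 − 1/1.357)/(4π×0.0669) = 0.03353 K/W
R_calcium silicate = (1/1.357 − 1/1.437)/(4π×0.071) = 0.04598 K/W
R_outer film = 1/(h·4πr_o²) = 1/(8.16×4π×1.437²) = 0.004723 K/W
R_total = 0.08424 K/W
Q = ΔT/R_total = 115/0.08424

Q ≈ 1370 W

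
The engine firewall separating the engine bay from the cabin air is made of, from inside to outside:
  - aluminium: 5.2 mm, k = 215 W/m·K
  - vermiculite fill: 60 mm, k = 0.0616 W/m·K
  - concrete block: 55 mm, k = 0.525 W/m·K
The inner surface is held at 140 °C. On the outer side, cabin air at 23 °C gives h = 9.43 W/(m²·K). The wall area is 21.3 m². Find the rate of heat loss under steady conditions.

Thermal resistances in series:
R_aluminium = L/(kA) = 0.0052/(215×21.3) = 1.135×10^-6 K/W
R_vermiculite fill = L/(kA) = 0.06/(0.0616×21.3) = 0.04573 K/W
R_concrete block = L/(kA) = 0.055/(0.525×21.3) = 0.004918 K/W
R_outer film = 1/(h_o·A) = 1/(9.43×21.3) = 0.004979 K/W
R_total = 0.05563 K/W
Q = ΔT / R_total = 117 / 0.05563

Q ≈ 2100 W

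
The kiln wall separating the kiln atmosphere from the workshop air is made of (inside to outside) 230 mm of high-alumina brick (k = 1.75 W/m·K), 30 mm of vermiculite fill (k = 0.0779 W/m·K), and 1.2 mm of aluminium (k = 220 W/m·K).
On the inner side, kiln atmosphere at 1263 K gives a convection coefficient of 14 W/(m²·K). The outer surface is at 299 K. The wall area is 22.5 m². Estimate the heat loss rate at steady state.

Using the resistance-network approach (series):
R_inner film = 1/(h_i·A) = 1/(14×22.5) = 0.003175 K/W
R_high-alumina brick = L/(kA) = 0.23/(1.75×22.5) = 0.005841 K/W
R_vermiculite fill = L/(kA) = 0.03/(0.0779×22.5) = 0.01712 K/W
R_aluminium = L/(kA) = 0.0012/(220×22.5) = 2.424×10^-7 K/W
R_total = 0.02613 K/W
Q = ΔT / R_total = 964 / 0.02613

Q ≈ 36900 W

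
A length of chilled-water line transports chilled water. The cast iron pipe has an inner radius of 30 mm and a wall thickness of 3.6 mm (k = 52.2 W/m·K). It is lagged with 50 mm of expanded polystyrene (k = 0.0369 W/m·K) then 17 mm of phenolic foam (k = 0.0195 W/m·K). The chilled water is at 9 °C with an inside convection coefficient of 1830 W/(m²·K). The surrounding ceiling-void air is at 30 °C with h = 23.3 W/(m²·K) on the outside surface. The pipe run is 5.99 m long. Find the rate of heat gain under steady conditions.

Treating each annulus and film as a series resistance:
R_inner film = 1/(h_i·2πr₁L) = 1/(1830×2π×0.03×5.99) = 4.84×10^-4 K/W
R_cast iron pipe wall = ln(33.6/30)/(2π×52.2×5.99) = 5.768×10^-5 K/W
R_expanded polystyrene = ln(83.6/33.6)/(2π×0.0369×5.99) = 0.6563 K/W
R_phenolic foam = ln(100.6/83.6)/(2π×0.0195×5.99) = 0.2522 K/W
R_outer film = 1/(h_o·2πr_oL) = 1/(23.3×2π×0.1006×5.99) = 0.01134 K/W
R_total = 0.9204 K/W
Q = ΔT/R_total = 21/0.9204

Q ≈ 22.8 W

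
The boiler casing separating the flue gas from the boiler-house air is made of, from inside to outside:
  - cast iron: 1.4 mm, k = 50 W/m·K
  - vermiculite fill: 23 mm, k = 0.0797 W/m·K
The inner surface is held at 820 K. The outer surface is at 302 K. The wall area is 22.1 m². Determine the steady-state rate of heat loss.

Treating each layer as a thermal resistance in series:
R_cast iron = L/(kA) = 0.0014/(50×22.1) = 1.267×10^-6 K/W
R_vermiculite fill = L/(kA) = 0.023/(0.0797×22.1) = 0.01306 K/W
R_total = 0.01306 K/W
Q = ΔT / R_total = 518 / 0.01306

Q ≈ 39700 W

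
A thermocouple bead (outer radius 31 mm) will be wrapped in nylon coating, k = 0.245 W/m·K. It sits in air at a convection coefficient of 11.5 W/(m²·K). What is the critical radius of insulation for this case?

r_cr ≈ 42.6 mm

For a sphere r_cr = 2k/h = 2×0.245/11.5
r_cr = 42.6 mm; since the bare radius (31 mm) is below r_cr, adding a thin layer of insulation will *increase* heat loss.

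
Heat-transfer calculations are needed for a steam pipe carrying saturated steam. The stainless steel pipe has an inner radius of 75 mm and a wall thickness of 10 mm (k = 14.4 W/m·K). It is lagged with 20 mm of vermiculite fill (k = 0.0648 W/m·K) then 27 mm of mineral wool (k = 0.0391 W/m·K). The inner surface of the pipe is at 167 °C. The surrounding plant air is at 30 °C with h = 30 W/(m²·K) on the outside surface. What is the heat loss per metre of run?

q′ ≈ 91.8 W/m

Per-layer cylindrical resistances, series-summed:
R_stainless steel pipe wall = ln(85/75)/(2π×14.4×1) = 0.001383 K/W
R_vermiculite fill = ln(105/85)/(2π×0.0648×1) = 0.519 K/W
R_mineral wool = ln(132/105)/(2π×0.0391×1) = 0.9315 K/W
R_outer film = 1/(h_o·2πr_oL) = 1/(30×2π×0.132×1) = 0.04019 K/W
R_total = 1.492 K/W
Q = ΔT/R_total = 137/1.492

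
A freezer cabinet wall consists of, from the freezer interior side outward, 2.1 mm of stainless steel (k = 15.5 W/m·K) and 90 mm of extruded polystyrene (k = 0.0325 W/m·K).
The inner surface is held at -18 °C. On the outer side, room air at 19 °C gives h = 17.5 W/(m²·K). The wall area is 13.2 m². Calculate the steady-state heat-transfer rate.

Q ≈ 173 W

Series thermal resistances:
R_stainless steel = L/(kA) = 0.0021/(15.5×13.2) = 1.026×10^-5 K/W
R_extruded polystyrene = L/(kA) = 0.09/(0.0325×13.2) = 0.2098 K/W
R_outer film = 1/(h_o·A) = 1/(17.5×13.2) = 0.004329 K/W
R_total = 0.2141 K/W
Q = ΔT / R_total = 37 / 0.2141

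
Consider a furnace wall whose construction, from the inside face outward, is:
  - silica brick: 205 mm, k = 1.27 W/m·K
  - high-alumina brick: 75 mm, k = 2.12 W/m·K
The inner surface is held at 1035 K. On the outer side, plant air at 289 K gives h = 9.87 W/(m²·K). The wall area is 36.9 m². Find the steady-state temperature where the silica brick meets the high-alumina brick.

T ≈ 631 K

Thermal resistances in series:
R_silica brick = L/(kA) = 0.205/(1.27×36.9) = 0.004374 K/W
R_high-alumina brick = L/(kA) = 0.075/(2.12×36.9) = 9.587×10^-4 K/W
R_outer film = 1/(h_o·A) = 1/(9.87×36.9) = 0.002746 K/W
R_total = 0.008079 K/W;  Q = ΔT/R_total = 746/0.008079 = 92340 W
T_interface = T_inner − Q·ΣR(inner→interface) = 1035 − 92300×0.004374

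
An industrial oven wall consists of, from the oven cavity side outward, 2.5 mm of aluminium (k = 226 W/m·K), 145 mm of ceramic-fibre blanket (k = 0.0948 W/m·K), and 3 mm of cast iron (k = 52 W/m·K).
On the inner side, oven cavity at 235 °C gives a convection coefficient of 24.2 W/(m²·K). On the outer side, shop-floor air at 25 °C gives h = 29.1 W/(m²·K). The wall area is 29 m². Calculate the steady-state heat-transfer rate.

Q ≈ 3790 W

Series thermal resistances:
R_inner film = 1/(h_i·A) = 1/(24.2×29) = 0.001425 K/W
R_aluminium = L/(kA) = 0.0025/(226×29) = 3.814×10^-7 K/W
R_ceramic-fibre blanket = L/(kA) = 0.145/(0.0948×29) = 0.05274 K/W
R_cast iron = L/(kA) = 0.003/(52×29) = 1.989×10^-6 K/W
R_outer film = 1/(h_o·A) = 1/(29.1×29) = 0.001185 K/W
R_total = 0.05535 K/W
Q = ΔT / R_total = 210 / 0.05535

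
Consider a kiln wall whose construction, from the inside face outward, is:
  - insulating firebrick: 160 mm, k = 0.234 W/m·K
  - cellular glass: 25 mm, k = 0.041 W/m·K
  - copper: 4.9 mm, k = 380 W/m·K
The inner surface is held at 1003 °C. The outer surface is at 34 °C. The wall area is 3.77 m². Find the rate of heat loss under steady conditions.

Treating each layer as a thermal resistance in series:
R_insulating firebrick = L/(kA) = 0.16/(0.234×3.77) = 0.1814 K/W
R_cellular glass = L/(kA) = 0.025/(0.041×3.77) = 0.1617 K/W
R_copper = L/(kA) = 0.0049/(380×3.77) = 3.42×10^-6 K/W
R_total = 0.3431 K/W
Q = ΔT / R_total = 969 / 0.3431

Q ≈ 2820 W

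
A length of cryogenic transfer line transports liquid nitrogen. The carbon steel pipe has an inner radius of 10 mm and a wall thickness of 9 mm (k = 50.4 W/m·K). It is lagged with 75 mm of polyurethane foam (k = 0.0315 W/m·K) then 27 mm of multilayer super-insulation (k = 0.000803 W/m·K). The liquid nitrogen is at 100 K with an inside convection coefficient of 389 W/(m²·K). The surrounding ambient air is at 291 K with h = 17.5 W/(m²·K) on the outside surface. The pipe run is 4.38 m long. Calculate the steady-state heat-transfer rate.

Radial resistances (cylindrical: R_cond = ln(r_o/r_i)/(2πkL), R_conv = 1/(h·2πrL)):
R_inner film = 1/(h_i·2πr₁L) = 1/(389×2π×0.01×4.38) = 0.009341 K/W
R_carbon steel pipe wall = ln(19/10)/(2π×50.4×4.38) = 4.628×10^-4 K/W
R_polyurethane foam = ln(94/19)/(2π×0.0315×4.38) = 1.844 K/W
R_multilayer super-insulation = ln(121/94)/(2π×0.000803×4.38) = 11.43 K/W
R_outer film = 1/(h_o·2πr_oL) = 1/(17.5×2π×0.121×4.38) = 0.01716 K/W
R_total = 13.3 K/W
Q = ΔT/R_total = 191/13.3

Q ≈ 14.4 W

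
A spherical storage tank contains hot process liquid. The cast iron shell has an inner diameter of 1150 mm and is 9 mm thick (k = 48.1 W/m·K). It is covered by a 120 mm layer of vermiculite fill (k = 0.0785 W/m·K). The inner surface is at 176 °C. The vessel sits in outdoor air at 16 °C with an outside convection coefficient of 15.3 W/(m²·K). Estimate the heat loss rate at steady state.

Each spherical layer contributes R = (1/r_i − 1/r_o)/(4πk):
R_cast iron shell = (1/0.575 − 1/0.584)/(4π×48.1) = 4.434×10^-5 K/W
R_vermiculite fill = (1/0.584 − 1/0.704)/(4π×0.0785) = 0.2959 K/W
R_outer film = 1/(h·4πr_o²) = 1/(15.3×4π×0.704²) = 0.01049 K/W
R_total = 0.3064 K/W
Q = ΔT/R_total = 160/0.3064

Q ≈ 522 W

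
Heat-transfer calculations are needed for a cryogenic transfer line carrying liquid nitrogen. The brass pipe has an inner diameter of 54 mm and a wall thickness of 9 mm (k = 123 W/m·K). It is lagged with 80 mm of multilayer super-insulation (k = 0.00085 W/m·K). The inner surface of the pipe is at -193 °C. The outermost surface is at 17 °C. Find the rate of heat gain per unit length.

For a radial system each layer contributes R = ln(r_out/r_in)/(2πkL); films add R = 1/(hA).
R_brass pipe wall = ln(36/27)/(2π×123×1) = 3.722×10^-4 K/W
R_multilayer super-insulation = ln(116/36)/(2π×0.00085×1) = 219.1 K/W
R_total = 219.1 K/W
Q = ΔT/R_total = 210/219.1

q′ ≈ 0.959 W/m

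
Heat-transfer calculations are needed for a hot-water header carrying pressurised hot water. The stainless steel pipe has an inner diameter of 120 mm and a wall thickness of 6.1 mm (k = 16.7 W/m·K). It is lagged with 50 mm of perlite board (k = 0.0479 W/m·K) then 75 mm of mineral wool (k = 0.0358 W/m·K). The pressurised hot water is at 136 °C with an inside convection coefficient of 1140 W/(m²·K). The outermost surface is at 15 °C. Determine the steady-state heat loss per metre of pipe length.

Treating each annulus and film as a series resistance:
R_inner film = 1/(h_i·2πr₁L) = 1/(1140×2π×0.06×1) = 0.002327 K/W
R_stainless steel pipe wall = ln(66.1/60)/(2π×16.7×1) = 9.228×10^-4 K/W
R_perlite board = ln(116.1/66.1)/(2π×0.0479×1) = 1.872 K/W
R_mineral wool = ln(191.1/116.1)/(2π×0.0358×1) = 2.215 K/W
R_total = 4.09 K/W
Q = ΔT/R_total = 121/4.09

q′ ≈ 29.6 W/m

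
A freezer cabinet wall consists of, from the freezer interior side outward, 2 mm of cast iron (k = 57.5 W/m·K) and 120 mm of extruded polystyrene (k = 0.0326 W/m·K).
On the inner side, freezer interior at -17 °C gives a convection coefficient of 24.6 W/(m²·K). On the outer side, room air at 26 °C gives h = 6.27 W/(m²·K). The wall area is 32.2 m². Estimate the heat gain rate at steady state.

Series thermal resistances:
R_inner film = 1/(h_i·A) = 1/(24.6×32.2) = 0.001262 K/W
R_cast iron = L/(kA) = 0.002/(57.5×32.2) = 1.08×10^-6 K/W
R_extruded polystyrene = L/(kA) = 0.12/(0.0326×32.2) = 0.1143 K/W
R_outer film = 1/(h_o·A) = 1/(6.27×32.2) = 0.004953 K/W
R_total = 0.1205 K/W
Q = ΔT / R_total = 43 / 0.1205

Q ≈ 357 W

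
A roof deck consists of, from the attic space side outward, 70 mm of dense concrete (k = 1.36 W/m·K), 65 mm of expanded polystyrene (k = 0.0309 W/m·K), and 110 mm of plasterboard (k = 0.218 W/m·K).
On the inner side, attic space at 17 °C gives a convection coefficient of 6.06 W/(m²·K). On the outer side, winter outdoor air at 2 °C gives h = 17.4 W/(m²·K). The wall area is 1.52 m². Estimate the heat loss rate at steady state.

Model the wall as resistances in series:
R_inner film = 1/(h_i·A) = 1/(6.06×1.52) = 0.1086 K/W
R_dense concrete = L/(kA) = 0.07/(1.36×1.52) = 0.03386 K/W
R_expanded polystyrene = L/(kA) = 0.065/(0.0309×1.52) = 1.384 K/W
R_plasterboard = L/(kA) = 0.11/(0.218×1.52) = 0.332 K/W
R_outer film = 1/(h_o·A) = 1/(17.4×1.52) = 0.03781 K/W
R_total = 1.896 K/W
Q = ΔT / R_total = 15 / 1.896

Q ≈ 7.91 W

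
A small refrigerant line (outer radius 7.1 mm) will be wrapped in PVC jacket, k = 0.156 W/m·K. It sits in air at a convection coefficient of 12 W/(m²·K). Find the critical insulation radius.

r_cr ≈ 13 mm

For a cylinder r_cr = k/h = 0.156/12
r_cr = 13 mm; since the bare radius (7.1 mm) is below r_cr, adding a thin layer of insulation will *increase* heat loss.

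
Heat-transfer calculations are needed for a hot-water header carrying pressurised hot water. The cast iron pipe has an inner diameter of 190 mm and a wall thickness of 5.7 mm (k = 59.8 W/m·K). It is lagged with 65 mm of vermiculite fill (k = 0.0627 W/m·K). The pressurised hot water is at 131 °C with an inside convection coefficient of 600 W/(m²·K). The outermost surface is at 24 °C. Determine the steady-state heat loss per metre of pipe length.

Cylindrical conduction, so R = ln(r₂/r₁)/(2πkL) per layer, in series:
R_inner film = 1/(h_i·2πr₁L) = 1/(600×2π×0.095×1) = 0.002792 K/W
R_cast iron pipe wall = ln(100.7/95)/(2π×59.8×1) = 1.551×10^-4 K/W
R_vermiculite fill = ln(165.7/100.7)/(2π×0.0627×1) = 1.264 K/W
R_total = 1.267 K/W
Q = ΔT/R_total = 107/1.267

q′ ≈ 84.4 W/m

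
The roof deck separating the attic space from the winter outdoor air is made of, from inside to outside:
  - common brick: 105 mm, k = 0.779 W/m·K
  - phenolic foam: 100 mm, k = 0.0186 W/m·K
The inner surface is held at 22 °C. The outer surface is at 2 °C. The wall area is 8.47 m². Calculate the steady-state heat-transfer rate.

Q ≈ 30.7 W

Series thermal resistances:
R_common brick = L/(kA) = 0.105/(0.779×8.47) = 0.01591 K/W
R_phenolic foam = L/(kA) = 0.1/(0.0186×8.47) = 0.6348 K/W
R_total = 0.6507 K/W
Q = ΔT / R_total = 20 / 0.6507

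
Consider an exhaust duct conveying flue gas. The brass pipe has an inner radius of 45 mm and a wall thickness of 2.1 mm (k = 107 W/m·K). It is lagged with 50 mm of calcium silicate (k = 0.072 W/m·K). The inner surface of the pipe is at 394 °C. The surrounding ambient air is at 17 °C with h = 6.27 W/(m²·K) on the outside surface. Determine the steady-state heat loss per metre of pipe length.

Cylindrical conduction, so R = ln(r₂/r₁)/(2πkL) per layer, in series:
R_brass pipe wall = ln(47.1/45)/(2π×107×1) = 6.784×10^-5 K/W
R_calcium silicate = ln(97.1/47.1)/(2π×0.072×1) = 1.599 K/W
R_outer film = 1/(h_o·2πr_oL) = 1/(6.27×2π×0.0971×1) = 0.2614 K/W
R_total = 1.861 K/W
Q = ΔT/R_total = 377/1.861

q′ ≈ 203 W/m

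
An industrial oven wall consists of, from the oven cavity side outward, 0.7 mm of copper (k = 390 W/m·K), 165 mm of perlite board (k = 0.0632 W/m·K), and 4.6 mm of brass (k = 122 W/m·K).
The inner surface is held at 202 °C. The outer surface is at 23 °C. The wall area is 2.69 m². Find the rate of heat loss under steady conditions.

Treating each layer as a thermal resistance in series:
R_copper = L/(kA) = 0.0007/(390×2.69) = 6.672×10^-7 K/W
R_perlite board = L/(kA) = 0.165/(0.0632×2.69) = 0.9705 K/W
R_brass = L/(kA) = 0.0046/(122×2.69) = 1.402×10^-5 K/W
R_total = 0.9706 K/W
Q = ΔT / R_total = 179 / 0.9706

Q ≈ 184 W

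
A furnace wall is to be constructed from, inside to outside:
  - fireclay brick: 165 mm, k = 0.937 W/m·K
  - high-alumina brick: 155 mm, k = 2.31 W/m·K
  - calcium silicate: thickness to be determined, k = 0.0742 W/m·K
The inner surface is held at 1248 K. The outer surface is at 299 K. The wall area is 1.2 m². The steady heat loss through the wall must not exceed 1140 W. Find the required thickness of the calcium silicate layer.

Treating each layer as a thermal resistance in series:
R_fireclay brick = L/(kA) = 0.165/(0.937×1.2) = 0.1467 K/W
R_high-alumina brick = L/(kA) = 0.155/(2.31×1.2) = 0.05592 K/W
Sum of the known resistances R_other = 0.2027 K/W
Required total resistance R_tot = ΔT/Q_allow = 949/1140 = 0.8325 K/W
R_calcium silicate = R_tot − R_other = 0.6298 K/W
L = R·k·A = 0.6298×0.0742×1.2

L ≈ 56.1 mm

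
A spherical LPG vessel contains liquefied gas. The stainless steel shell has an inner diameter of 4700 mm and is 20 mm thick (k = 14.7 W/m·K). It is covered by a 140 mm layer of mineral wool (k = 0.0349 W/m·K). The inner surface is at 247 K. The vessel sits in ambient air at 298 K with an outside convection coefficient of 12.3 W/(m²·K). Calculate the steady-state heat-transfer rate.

Spherical conduction: R = (1/r_in − 1/r_out)/(4πk) per layer; series-sum.
R_stainless steel shell = (1/2.35 − 1/2.37)/(4π×14.7) = 1.944×10^-5 K/W
R_mineral wool = (1/2.37 − 1/2.51)/(4π×0.0349) = 0.05366 K/W
R_outer film = 1/(h·4πr_o²) = 1/(12.3×4π×2.51²) = 0.001027 K/W
R_total = 0.05471 K/W
Q = ΔT/R_total = 51/0.05471

Q ≈ 932 W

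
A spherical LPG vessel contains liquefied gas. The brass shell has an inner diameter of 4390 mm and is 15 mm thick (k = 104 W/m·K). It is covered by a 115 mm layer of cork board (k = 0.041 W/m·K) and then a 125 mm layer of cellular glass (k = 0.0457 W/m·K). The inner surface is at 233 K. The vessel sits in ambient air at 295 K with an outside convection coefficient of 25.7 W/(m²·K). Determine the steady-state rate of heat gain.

Q ≈ 755 W

Radial (spherical) resistances in series:
R_brass shell = (1/2.195 − 1/2.21)/(4π×104) = 2.366×10^-6 K/W
R_cork board = (1/2.21 − 1/2.325)/(4π×0.041) = 0.04344 K/W
R_cellular glass = (1/2.325 − 1/2.45)/(4π×0.0457) = 0.03821 K/W
R_outer film = 1/(h·4πr_o²) = 1/(25.7×4π×2.45²) = 5.159×10^-4 K/W
R_total = 0.08217 K/W
Q = ΔT/R_total = 62/0.08217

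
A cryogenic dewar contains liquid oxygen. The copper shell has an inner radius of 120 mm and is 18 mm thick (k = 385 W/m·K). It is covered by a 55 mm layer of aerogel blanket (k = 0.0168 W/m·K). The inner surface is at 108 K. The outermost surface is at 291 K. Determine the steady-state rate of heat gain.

For a spherical shell R = (1/r₁ − 1/r₂)/(4πk); film R = 1/(h·4πr²). In series:
R_copper shell = (1/0.12 − 1/0.138)/(4π×385) = 2.247×10^-4 K/W
R_aerogel blanket = (1/0.138 − 1/0.193)/(4π×0.0168) = 9.782 K/W
R_total = 9.782 K/W
Q = ΔT/R_total = 183/9.782

Q ≈ 18.7 W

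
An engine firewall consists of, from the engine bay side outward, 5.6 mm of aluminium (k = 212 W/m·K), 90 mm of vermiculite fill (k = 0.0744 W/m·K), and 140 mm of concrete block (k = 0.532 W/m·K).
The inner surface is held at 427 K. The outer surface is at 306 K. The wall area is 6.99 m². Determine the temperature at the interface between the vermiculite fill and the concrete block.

Using the resistance-network approach (series):
R_aluminium = L/(kA) = 0.0056/(212×6.99) = 3.779×10^-6 K/W
R_vermiculite fill = L/(kA) = 0.09/(0.0744×6.99) = 0.1731 K/W
R_concrete block = L/(kA) = 0.14/(0.532×6.99) = 0.03765 K/W
R_total = 0.2107 K/W;  Q = ΔT/R_total = 121/0.2107 = 574.2 W
T_interface = T_inner − Q·ΣR(inner→interface) = 427 − 574×0.1731

T ≈ 328 K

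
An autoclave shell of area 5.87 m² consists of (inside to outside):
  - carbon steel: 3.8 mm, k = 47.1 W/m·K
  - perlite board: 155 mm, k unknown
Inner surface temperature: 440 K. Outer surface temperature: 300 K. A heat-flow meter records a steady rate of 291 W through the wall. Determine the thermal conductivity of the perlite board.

Treating each layer as a thermal resistance in series:
R_carbon steel = L/(kA) = 0.0038/(47.1×5.87) = 1.374×10^-5 K/W
Sum of known resistances R_other = 1.374×10^-5 K/W
Total R = ΔT/Q = 140/291 = 0.4811 K/W
R_perlite board = R_total − R_other = 0.4811 K/W
k = L/(R·A) = 0.155/(0.4811×5.87)

k ≈ 0.0549 W/(m·K)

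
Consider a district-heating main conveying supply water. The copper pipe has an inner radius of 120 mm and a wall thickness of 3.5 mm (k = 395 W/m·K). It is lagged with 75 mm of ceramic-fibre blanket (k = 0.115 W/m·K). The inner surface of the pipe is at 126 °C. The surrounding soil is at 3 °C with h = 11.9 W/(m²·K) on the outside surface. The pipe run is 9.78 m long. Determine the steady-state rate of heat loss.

Q ≈ 1660 W

For a radial system each layer contributes R = ln(r_out/r_in)/(2πkL); films add R = 1/(hA).
R_copper pipe wall = ln(123.5/120)/(2π×395×9.78) = 1.184×10^-6 K/W
R_ceramic-fibre blanket = ln(198.5/123.5)/(2π×0.115×9.78) = 0.06715 K/W
R_outer film = 1/(h_o·2πr_oL) = 1/(11.9×2π×0.1985×9.78) = 0.006889 K/W
R_total = 0.07404 K/W
Q = ΔT/R_total = 123/0.07404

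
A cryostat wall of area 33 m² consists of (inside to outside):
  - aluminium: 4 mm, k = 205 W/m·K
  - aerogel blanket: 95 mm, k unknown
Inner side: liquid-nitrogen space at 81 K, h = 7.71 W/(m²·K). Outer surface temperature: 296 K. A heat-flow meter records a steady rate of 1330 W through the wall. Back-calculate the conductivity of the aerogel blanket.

Thermal resistances in series:
R_inner film = 1/(h_i·A) = 1/(7.71×33) = 0.00393 K/W
R_aluminium = L/(kA) = 0.004/(205×33) = 5.913×10^-7 K/W
Sum of known resistances R_other = 0.003931 K/W
Total R = ΔT/Q = 215/1330 = 0.1617 K/W
R_aerogel blanket = R_total − R_other = 0.1577 K/W
k = L/(R·A) = 0.095/(0.1577×33)

k ≈ 0.0183 W/(m·K)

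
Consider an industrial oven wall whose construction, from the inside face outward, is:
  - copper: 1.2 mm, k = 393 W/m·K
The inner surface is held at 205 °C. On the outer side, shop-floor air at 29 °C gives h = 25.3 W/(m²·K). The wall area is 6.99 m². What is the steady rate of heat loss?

Thermal resistances in series:
R_copper = L/(kA) = 0.0012/(393×6.99) = 4.368×10^-7 K/W
R_outer film = 1/(h_o·A) = 1/(25.3×6.99) = 0.005655 K/W
R_total = 0.005655 K/W
Q = ΔT / R_total = 176 / 0.005655

Q ≈ 31100 W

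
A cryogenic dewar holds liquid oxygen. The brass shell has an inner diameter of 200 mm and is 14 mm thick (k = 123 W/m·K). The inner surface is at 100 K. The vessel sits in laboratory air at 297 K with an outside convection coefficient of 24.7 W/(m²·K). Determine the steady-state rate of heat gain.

Q ≈ 792 W

Each spherical layer contributes R = (1/r_i − 1/r_o)/(4πk):
R_brass shell = (1/0.1 − 1/0.114)/(4π×123) = 7.945×10^-4 K/W
R_outer film = 1/(h·4πr_o²) = 1/(24.7×4π×0.114²) = 0.2479 K/W
R_total = 0.2487 K/W
Q = ΔT/R_total = 197/0.2487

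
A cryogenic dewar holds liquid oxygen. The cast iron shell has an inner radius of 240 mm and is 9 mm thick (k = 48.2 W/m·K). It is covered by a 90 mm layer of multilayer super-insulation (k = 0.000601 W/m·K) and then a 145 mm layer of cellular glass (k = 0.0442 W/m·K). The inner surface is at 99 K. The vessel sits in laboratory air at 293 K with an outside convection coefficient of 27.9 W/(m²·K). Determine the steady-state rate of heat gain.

For a spherical shell R = (1/r₁ − 1/r₂)/(4πk); film R = 1/(h·4πr²). In series:
R_cast iron shell = (1/0.24 − 1/0.249)/(4π×48.2) = 2.486×10^-4 K/W
R_multilayer super-insulation = (1/0.249 − 1/0.339)/(4π×0.000601) = 141.2 K/W
R_cellular glass = (1/0.339 − 1/0.484)/(4π×0.0442) = 1.591 K/W
R_outer film = 1/(h·4πr_o²) = 1/(27.9×4π×0.484²) = 0.01218 K/W
R_total = 142.8 K/W
Q = ΔT/R_total = 194/142.8

Q ≈ 1.36 W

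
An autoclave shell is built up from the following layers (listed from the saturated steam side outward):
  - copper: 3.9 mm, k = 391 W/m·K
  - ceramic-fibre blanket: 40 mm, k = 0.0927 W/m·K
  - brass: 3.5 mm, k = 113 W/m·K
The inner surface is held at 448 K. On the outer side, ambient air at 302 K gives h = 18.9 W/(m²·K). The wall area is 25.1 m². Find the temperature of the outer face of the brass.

T ≈ 318 K

Treating each layer as a thermal resistance in series:
R_copper = L/(kA) = 0.0039/(391×25.1) = 3.974×10^-7 K/W
R_ceramic-fibre blanket = L/(kA) = 0.04/(0.0927×25.1) = 0.01719 K/W
R_brass = L/(kA) = 0.0035/(113×25.1) = 1.234×10^-6 K/W
R_outer film = 1/(h_o·A) = 1/(18.9×25.1) = 0.002108 K/W
R_total = 0.0193 K/W;  Q = ΔT/R_total = 146/0.0193 = 7564 W
T_interface = T_inner − Q·ΣR(inner→interface) = 448 − 7560×0.01719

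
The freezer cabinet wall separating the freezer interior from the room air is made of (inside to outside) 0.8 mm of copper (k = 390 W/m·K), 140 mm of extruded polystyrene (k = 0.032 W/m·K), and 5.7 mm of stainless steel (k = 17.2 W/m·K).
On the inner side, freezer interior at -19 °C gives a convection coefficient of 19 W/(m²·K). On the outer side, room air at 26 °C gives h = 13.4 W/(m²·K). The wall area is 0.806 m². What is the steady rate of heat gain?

Q ≈ 8.06 W

Thermal resistances in series:
R_inner film = 1/(h_i·A) = 1/(19×0.806) = 0.0653 K/W
R_copper = L/(kA) = 0.0008/(390×0.806) = 2.545×10^-6 K/W
R_extruded polystyrene = L/(kA) = 0.14/(0.032×0.806) = 5.428 K/W
R_stainless steel = L/(kA) = 0.0057/(17.2×0.806) = 4.112×10^-4 K/W
R_outer film = 1/(h_o·A) = 1/(13.4×0.806) = 0.09259 K/W
R_total = 5.586 K/W
Q = ΔT / R_total = 45 / 5.586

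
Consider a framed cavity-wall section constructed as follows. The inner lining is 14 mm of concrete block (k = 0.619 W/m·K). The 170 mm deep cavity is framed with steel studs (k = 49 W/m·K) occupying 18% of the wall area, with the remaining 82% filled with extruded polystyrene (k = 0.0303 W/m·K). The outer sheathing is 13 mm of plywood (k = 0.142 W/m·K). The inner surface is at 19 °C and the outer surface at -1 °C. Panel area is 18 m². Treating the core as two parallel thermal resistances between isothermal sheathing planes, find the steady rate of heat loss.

Sheathing layers in series; stud and cavity paths in parallel between them.
R_inner = 0.014/(0.619×18) = 0.001257 K/W
R_stud  = 0.17/(49×0.18×18) = 0.001071 K/W
R_cav   = 0.17/(0.0303×0.82×18) = 0.3801 K/W
1/R_core = 1/R_stud + 1/R_cav → R_core = 0.001068 K/W
R_outer = 0.013/(0.142×18) = 0.005086 K/W
R_total = 0.00741 K/W
Q = ΔT/R_total = 20/0.00741

Q ≈ 2700 W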